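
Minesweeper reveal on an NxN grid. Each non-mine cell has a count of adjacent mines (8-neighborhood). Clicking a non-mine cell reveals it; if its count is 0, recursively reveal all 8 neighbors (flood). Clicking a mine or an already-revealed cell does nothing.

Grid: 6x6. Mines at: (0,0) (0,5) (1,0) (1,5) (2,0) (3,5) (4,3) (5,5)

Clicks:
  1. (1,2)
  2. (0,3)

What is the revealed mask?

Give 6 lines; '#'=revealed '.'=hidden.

Click 1 (1,2) count=0: revealed 16 new [(0,1) (0,2) (0,3) (0,4) (1,1) (1,2) (1,3) (1,4) (2,1) (2,2) (2,3) (2,4) (3,1) (3,2) (3,3) (3,4)] -> total=16
Click 2 (0,3) count=0: revealed 0 new [(none)] -> total=16

Answer: .####.
.####.
.####.
.####.
......
......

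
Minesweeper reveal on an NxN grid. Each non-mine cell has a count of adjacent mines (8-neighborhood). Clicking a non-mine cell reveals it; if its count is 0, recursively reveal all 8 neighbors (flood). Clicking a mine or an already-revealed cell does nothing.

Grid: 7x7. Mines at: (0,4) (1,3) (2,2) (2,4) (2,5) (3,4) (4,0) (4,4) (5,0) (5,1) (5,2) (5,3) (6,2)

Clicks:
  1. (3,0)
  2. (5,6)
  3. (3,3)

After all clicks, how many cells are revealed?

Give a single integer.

Answer: 12

Derivation:
Click 1 (3,0) count=1: revealed 1 new [(3,0)] -> total=1
Click 2 (5,6) count=0: revealed 10 new [(3,5) (3,6) (4,5) (4,6) (5,4) (5,5) (5,6) (6,4) (6,5) (6,6)] -> total=11
Click 3 (3,3) count=4: revealed 1 new [(3,3)] -> total=12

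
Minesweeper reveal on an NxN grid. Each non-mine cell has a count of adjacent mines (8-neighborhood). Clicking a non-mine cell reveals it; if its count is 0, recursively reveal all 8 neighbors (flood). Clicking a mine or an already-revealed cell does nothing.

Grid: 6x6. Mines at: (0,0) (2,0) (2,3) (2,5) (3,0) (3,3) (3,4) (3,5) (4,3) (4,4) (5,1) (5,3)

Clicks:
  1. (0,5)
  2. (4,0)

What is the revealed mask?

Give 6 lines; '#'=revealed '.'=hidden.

Answer: .#####
.#####
......
......
#.....
......

Derivation:
Click 1 (0,5) count=0: revealed 10 new [(0,1) (0,2) (0,3) (0,4) (0,5) (1,1) (1,2) (1,3) (1,4) (1,5)] -> total=10
Click 2 (4,0) count=2: revealed 1 new [(4,0)] -> total=11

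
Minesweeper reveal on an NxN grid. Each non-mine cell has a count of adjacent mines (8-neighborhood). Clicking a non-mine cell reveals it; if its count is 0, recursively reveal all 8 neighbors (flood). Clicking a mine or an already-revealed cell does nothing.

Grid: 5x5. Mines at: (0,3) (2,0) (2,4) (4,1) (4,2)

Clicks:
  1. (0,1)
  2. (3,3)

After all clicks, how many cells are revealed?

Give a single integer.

Answer: 7

Derivation:
Click 1 (0,1) count=0: revealed 6 new [(0,0) (0,1) (0,2) (1,0) (1,1) (1,2)] -> total=6
Click 2 (3,3) count=2: revealed 1 new [(3,3)] -> total=7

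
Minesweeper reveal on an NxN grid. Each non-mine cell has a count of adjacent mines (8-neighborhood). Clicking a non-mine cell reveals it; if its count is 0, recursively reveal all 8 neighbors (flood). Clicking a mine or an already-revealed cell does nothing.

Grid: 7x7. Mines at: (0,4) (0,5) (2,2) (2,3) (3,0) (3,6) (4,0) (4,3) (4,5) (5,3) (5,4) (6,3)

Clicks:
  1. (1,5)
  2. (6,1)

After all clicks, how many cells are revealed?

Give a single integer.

Answer: 7

Derivation:
Click 1 (1,5) count=2: revealed 1 new [(1,5)] -> total=1
Click 2 (6,1) count=0: revealed 6 new [(5,0) (5,1) (5,2) (6,0) (6,1) (6,2)] -> total=7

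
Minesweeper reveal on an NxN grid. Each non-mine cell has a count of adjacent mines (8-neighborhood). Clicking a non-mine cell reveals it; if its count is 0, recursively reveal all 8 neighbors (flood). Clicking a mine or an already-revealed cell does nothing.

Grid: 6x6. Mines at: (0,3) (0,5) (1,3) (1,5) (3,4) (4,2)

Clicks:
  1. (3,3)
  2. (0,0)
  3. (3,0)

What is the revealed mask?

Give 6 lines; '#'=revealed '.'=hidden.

Click 1 (3,3) count=2: revealed 1 new [(3,3)] -> total=1
Click 2 (0,0) count=0: revealed 16 new [(0,0) (0,1) (0,2) (1,0) (1,1) (1,2) (2,0) (2,1) (2,2) (3,0) (3,1) (3,2) (4,0) (4,1) (5,0) (5,1)] -> total=17
Click 3 (3,0) count=0: revealed 0 new [(none)] -> total=17

Answer: ###...
###...
###...
####..
##....
##....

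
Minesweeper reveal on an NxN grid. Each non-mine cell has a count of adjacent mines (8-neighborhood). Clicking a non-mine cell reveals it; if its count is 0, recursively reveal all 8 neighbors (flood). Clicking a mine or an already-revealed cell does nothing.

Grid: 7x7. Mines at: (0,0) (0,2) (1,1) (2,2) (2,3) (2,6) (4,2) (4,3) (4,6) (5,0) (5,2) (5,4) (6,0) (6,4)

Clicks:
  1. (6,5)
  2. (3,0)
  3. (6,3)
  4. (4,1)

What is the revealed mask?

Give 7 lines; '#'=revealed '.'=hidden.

Answer: .......
.......
##.....
##.....
##.....
.......
...#.#.

Derivation:
Click 1 (6,5) count=2: revealed 1 new [(6,5)] -> total=1
Click 2 (3,0) count=0: revealed 6 new [(2,0) (2,1) (3,0) (3,1) (4,0) (4,1)] -> total=7
Click 3 (6,3) count=3: revealed 1 new [(6,3)] -> total=8
Click 4 (4,1) count=3: revealed 0 new [(none)] -> total=8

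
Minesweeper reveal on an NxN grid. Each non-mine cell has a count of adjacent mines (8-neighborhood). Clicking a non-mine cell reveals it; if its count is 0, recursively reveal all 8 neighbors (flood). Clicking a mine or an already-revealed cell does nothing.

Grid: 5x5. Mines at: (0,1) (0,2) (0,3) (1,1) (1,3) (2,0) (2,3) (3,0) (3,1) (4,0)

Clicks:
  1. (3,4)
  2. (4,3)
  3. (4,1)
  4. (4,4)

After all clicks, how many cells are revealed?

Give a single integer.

Click 1 (3,4) count=1: revealed 1 new [(3,4)] -> total=1
Click 2 (4,3) count=0: revealed 5 new [(3,2) (3,3) (4,2) (4,3) (4,4)] -> total=6
Click 3 (4,1) count=3: revealed 1 new [(4,1)] -> total=7
Click 4 (4,4) count=0: revealed 0 new [(none)] -> total=7

Answer: 7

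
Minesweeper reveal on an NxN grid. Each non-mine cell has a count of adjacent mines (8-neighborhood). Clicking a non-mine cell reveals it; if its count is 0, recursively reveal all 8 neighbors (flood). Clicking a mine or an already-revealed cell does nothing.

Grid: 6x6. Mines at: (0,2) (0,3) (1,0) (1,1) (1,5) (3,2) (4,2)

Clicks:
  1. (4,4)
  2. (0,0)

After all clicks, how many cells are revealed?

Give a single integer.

Click 1 (4,4) count=0: revealed 12 new [(2,3) (2,4) (2,5) (3,3) (3,4) (3,5) (4,3) (4,4) (4,5) (5,3) (5,4) (5,5)] -> total=12
Click 2 (0,0) count=2: revealed 1 new [(0,0)] -> total=13

Answer: 13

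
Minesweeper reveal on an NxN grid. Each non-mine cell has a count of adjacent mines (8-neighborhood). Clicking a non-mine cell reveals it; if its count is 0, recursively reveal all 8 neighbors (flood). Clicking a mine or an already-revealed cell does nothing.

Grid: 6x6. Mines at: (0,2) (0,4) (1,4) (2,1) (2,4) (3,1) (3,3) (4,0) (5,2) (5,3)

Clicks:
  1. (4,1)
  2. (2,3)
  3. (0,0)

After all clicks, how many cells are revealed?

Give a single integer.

Click 1 (4,1) count=3: revealed 1 new [(4,1)] -> total=1
Click 2 (2,3) count=3: revealed 1 new [(2,3)] -> total=2
Click 3 (0,0) count=0: revealed 4 new [(0,0) (0,1) (1,0) (1,1)] -> total=6

Answer: 6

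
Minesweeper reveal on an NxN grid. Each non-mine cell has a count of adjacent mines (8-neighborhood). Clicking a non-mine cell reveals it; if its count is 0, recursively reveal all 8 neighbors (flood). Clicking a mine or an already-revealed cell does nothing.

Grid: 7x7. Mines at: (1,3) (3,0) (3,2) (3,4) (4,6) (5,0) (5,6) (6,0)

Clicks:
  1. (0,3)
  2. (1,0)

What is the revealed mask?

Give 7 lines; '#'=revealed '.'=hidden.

Answer: ####...
###....
###....
.......
.......
.......
.......

Derivation:
Click 1 (0,3) count=1: revealed 1 new [(0,3)] -> total=1
Click 2 (1,0) count=0: revealed 9 new [(0,0) (0,1) (0,2) (1,0) (1,1) (1,2) (2,0) (2,1) (2,2)] -> total=10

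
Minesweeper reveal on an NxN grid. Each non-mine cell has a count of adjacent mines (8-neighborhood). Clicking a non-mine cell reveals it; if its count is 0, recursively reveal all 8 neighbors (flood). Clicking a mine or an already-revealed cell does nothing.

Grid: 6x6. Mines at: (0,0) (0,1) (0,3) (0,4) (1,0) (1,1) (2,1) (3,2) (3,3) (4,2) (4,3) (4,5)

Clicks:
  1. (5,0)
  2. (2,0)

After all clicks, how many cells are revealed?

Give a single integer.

Click 1 (5,0) count=0: revealed 6 new [(3,0) (3,1) (4,0) (4,1) (5,0) (5,1)] -> total=6
Click 2 (2,0) count=3: revealed 1 new [(2,0)] -> total=7

Answer: 7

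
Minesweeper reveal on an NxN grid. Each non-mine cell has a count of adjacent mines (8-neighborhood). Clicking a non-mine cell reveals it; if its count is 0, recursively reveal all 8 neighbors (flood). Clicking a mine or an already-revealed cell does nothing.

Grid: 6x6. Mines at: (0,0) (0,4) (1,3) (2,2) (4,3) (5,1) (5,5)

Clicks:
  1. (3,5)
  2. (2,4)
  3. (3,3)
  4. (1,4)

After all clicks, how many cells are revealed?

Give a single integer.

Answer: 9

Derivation:
Click 1 (3,5) count=0: revealed 8 new [(1,4) (1,5) (2,4) (2,5) (3,4) (3,5) (4,4) (4,5)] -> total=8
Click 2 (2,4) count=1: revealed 0 new [(none)] -> total=8
Click 3 (3,3) count=2: revealed 1 new [(3,3)] -> total=9
Click 4 (1,4) count=2: revealed 0 new [(none)] -> total=9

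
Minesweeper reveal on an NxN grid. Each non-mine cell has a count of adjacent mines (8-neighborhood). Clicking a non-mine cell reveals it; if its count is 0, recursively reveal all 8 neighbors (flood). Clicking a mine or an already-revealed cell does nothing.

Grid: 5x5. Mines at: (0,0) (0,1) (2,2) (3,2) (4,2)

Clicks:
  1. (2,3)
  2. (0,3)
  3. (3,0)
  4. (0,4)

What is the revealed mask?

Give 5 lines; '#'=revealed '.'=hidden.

Answer: ..###
#####
##.##
##.##
##.##

Derivation:
Click 1 (2,3) count=2: revealed 1 new [(2,3)] -> total=1
Click 2 (0,3) count=0: revealed 11 new [(0,2) (0,3) (0,4) (1,2) (1,3) (1,4) (2,4) (3,3) (3,4) (4,3) (4,4)] -> total=12
Click 3 (3,0) count=0: revealed 8 new [(1,0) (1,1) (2,0) (2,1) (3,0) (3,1) (4,0) (4,1)] -> total=20
Click 4 (0,4) count=0: revealed 0 new [(none)] -> total=20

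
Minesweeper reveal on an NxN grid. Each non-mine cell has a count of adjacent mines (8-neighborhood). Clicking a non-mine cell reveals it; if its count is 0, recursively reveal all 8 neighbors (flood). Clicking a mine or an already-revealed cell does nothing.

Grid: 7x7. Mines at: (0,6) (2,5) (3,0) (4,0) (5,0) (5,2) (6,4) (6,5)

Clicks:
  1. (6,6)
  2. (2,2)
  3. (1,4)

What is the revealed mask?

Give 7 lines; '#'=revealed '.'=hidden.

Answer: ######.
######.
#####..
.######
.######
...####
......#

Derivation:
Click 1 (6,6) count=1: revealed 1 new [(6,6)] -> total=1
Click 2 (2,2) count=0: revealed 33 new [(0,0) (0,1) (0,2) (0,3) (0,4) (0,5) (1,0) (1,1) (1,2) (1,3) (1,4) (1,5) (2,0) (2,1) (2,2) (2,3) (2,4) (3,1) (3,2) (3,3) (3,4) (3,5) (3,6) (4,1) (4,2) (4,3) (4,4) (4,5) (4,6) (5,3) (5,4) (5,5) (5,6)] -> total=34
Click 3 (1,4) count=1: revealed 0 new [(none)] -> total=34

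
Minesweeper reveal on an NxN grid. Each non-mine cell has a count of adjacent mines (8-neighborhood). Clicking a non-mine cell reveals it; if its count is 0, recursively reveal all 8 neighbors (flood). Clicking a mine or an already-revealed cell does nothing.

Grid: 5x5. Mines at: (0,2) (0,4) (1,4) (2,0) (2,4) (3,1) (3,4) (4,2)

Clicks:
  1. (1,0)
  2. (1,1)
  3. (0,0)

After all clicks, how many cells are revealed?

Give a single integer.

Answer: 4

Derivation:
Click 1 (1,0) count=1: revealed 1 new [(1,0)] -> total=1
Click 2 (1,1) count=2: revealed 1 new [(1,1)] -> total=2
Click 3 (0,0) count=0: revealed 2 new [(0,0) (0,1)] -> total=4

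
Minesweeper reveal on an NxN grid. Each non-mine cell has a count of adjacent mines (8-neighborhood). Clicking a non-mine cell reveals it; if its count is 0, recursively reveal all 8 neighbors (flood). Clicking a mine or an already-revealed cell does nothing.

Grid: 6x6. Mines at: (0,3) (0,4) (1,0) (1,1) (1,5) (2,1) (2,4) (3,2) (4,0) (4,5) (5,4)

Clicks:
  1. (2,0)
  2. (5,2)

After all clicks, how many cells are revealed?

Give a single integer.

Answer: 7

Derivation:
Click 1 (2,0) count=3: revealed 1 new [(2,0)] -> total=1
Click 2 (5,2) count=0: revealed 6 new [(4,1) (4,2) (4,3) (5,1) (5,2) (5,3)] -> total=7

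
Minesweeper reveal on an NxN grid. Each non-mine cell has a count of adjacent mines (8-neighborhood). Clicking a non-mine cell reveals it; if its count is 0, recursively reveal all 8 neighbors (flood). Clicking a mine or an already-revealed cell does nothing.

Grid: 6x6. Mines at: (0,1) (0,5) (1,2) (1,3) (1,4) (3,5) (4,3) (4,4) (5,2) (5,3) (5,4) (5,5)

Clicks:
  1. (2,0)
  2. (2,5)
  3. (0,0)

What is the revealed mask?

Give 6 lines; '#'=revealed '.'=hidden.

Click 1 (2,0) count=0: revealed 13 new [(1,0) (1,1) (2,0) (2,1) (2,2) (3,0) (3,1) (3,2) (4,0) (4,1) (4,2) (5,0) (5,1)] -> total=13
Click 2 (2,5) count=2: revealed 1 new [(2,5)] -> total=14
Click 3 (0,0) count=1: revealed 1 new [(0,0)] -> total=15

Answer: #.....
##....
###..#
###...
###...
##....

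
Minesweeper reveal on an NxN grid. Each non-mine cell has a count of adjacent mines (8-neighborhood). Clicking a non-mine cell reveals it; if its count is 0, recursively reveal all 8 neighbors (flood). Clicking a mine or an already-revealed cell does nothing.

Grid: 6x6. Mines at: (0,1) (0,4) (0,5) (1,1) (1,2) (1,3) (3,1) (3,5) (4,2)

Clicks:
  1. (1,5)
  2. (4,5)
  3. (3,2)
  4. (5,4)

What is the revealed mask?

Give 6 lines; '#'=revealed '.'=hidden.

Click 1 (1,5) count=2: revealed 1 new [(1,5)] -> total=1
Click 2 (4,5) count=1: revealed 1 new [(4,5)] -> total=2
Click 3 (3,2) count=2: revealed 1 new [(3,2)] -> total=3
Click 4 (5,4) count=0: revealed 5 new [(4,3) (4,4) (5,3) (5,4) (5,5)] -> total=8

Answer: ......
.....#
......
..#...
...###
...###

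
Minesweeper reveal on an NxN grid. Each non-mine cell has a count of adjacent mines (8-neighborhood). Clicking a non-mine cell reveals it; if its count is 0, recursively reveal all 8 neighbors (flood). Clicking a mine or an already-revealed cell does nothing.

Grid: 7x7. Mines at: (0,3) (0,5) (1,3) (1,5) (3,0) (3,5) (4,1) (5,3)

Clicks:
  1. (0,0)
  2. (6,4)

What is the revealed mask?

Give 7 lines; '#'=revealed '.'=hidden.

Click 1 (0,0) count=0: revealed 9 new [(0,0) (0,1) (0,2) (1,0) (1,1) (1,2) (2,0) (2,1) (2,2)] -> total=9
Click 2 (6,4) count=1: revealed 1 new [(6,4)] -> total=10

Answer: ###....
###....
###....
.......
.......
.......
....#..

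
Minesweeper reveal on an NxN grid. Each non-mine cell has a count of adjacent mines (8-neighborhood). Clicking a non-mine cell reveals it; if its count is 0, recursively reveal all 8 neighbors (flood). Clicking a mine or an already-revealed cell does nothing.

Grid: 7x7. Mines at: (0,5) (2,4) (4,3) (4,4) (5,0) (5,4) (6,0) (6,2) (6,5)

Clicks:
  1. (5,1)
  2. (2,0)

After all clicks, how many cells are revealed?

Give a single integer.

Answer: 22

Derivation:
Click 1 (5,1) count=3: revealed 1 new [(5,1)] -> total=1
Click 2 (2,0) count=0: revealed 21 new [(0,0) (0,1) (0,2) (0,3) (0,4) (1,0) (1,1) (1,2) (1,3) (1,4) (2,0) (2,1) (2,2) (2,3) (3,0) (3,1) (3,2) (3,3) (4,0) (4,1) (4,2)] -> total=22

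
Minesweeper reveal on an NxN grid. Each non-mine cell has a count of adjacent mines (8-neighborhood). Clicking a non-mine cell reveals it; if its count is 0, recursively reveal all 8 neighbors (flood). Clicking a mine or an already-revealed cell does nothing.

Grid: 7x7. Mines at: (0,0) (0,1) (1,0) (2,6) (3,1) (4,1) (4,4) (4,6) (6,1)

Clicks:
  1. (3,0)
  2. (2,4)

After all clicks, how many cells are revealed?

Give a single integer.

Click 1 (3,0) count=2: revealed 1 new [(3,0)] -> total=1
Click 2 (2,4) count=0: revealed 18 new [(0,2) (0,3) (0,4) (0,5) (0,6) (1,2) (1,3) (1,4) (1,5) (1,6) (2,2) (2,3) (2,4) (2,5) (3,2) (3,3) (3,4) (3,5)] -> total=19

Answer: 19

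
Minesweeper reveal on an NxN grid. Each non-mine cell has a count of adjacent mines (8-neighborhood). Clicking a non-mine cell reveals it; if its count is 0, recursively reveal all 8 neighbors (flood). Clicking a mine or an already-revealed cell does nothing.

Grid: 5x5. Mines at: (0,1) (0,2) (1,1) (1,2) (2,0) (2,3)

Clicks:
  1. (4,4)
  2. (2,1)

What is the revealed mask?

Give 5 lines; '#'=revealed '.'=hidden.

Click 1 (4,4) count=0: revealed 10 new [(3,0) (3,1) (3,2) (3,3) (3,4) (4,0) (4,1) (4,2) (4,3) (4,4)] -> total=10
Click 2 (2,1) count=3: revealed 1 new [(2,1)] -> total=11

Answer: .....
.....
.#...
#####
#####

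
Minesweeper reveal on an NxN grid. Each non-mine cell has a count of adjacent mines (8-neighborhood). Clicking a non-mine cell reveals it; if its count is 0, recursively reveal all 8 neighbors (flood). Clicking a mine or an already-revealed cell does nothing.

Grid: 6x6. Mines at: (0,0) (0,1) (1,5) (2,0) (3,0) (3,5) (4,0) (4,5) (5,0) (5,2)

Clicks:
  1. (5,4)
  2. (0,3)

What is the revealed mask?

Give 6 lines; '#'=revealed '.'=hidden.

Answer: ..###.
.####.
.####.
.####.
.####.
....#.

Derivation:
Click 1 (5,4) count=1: revealed 1 new [(5,4)] -> total=1
Click 2 (0,3) count=0: revealed 19 new [(0,2) (0,3) (0,4) (1,1) (1,2) (1,3) (1,4) (2,1) (2,2) (2,3) (2,4) (3,1) (3,2) (3,3) (3,4) (4,1) (4,2) (4,3) (4,4)] -> total=20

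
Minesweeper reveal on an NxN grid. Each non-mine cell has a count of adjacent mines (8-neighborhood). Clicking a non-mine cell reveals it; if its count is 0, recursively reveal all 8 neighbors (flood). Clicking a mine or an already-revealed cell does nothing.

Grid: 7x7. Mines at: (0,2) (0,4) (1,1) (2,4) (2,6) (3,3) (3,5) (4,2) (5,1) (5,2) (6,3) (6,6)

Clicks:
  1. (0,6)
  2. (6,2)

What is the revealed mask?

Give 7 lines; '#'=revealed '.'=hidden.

Click 1 (0,6) count=0: revealed 4 new [(0,5) (0,6) (1,5) (1,6)] -> total=4
Click 2 (6,2) count=3: revealed 1 new [(6,2)] -> total=5

Answer: .....##
.....##
.......
.......
.......
.......
..#....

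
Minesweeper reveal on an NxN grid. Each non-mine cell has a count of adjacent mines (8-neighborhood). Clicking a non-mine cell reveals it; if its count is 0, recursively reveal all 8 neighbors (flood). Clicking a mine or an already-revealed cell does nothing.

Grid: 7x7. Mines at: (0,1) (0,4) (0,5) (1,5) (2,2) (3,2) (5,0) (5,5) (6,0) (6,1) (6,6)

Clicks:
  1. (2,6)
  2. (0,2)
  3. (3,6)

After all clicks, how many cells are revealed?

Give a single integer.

Answer: 13

Derivation:
Click 1 (2,6) count=1: revealed 1 new [(2,6)] -> total=1
Click 2 (0,2) count=1: revealed 1 new [(0,2)] -> total=2
Click 3 (3,6) count=0: revealed 11 new [(2,3) (2,4) (2,5) (3,3) (3,4) (3,5) (3,6) (4,3) (4,4) (4,5) (4,6)] -> total=13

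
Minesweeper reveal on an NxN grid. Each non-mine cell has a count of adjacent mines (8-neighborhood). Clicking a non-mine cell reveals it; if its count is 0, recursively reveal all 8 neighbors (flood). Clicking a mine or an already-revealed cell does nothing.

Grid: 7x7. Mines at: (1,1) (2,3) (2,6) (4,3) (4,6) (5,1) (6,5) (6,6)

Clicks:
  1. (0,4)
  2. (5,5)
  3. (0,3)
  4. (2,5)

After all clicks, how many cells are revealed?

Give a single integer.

Answer: 12

Derivation:
Click 1 (0,4) count=0: revealed 10 new [(0,2) (0,3) (0,4) (0,5) (0,6) (1,2) (1,3) (1,4) (1,5) (1,6)] -> total=10
Click 2 (5,5) count=3: revealed 1 new [(5,5)] -> total=11
Click 3 (0,3) count=0: revealed 0 new [(none)] -> total=11
Click 4 (2,5) count=1: revealed 1 new [(2,5)] -> total=12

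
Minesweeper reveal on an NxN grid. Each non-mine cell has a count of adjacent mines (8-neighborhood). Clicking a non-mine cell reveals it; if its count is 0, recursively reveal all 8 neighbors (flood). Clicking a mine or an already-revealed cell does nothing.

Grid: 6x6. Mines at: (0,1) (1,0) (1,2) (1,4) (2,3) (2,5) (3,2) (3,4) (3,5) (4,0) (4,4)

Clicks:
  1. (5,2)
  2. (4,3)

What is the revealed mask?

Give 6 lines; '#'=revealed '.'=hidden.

Click 1 (5,2) count=0: revealed 6 new [(4,1) (4,2) (4,3) (5,1) (5,2) (5,3)] -> total=6
Click 2 (4,3) count=3: revealed 0 new [(none)] -> total=6

Answer: ......
......
......
......
.###..
.###..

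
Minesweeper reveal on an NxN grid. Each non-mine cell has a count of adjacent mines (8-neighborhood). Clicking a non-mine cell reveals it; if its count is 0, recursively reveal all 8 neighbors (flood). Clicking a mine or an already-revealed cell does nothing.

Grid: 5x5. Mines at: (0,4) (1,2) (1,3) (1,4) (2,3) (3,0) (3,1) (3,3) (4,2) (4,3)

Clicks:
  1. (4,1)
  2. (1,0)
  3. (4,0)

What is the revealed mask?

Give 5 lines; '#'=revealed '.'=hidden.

Click 1 (4,1) count=3: revealed 1 new [(4,1)] -> total=1
Click 2 (1,0) count=0: revealed 6 new [(0,0) (0,1) (1,0) (1,1) (2,0) (2,1)] -> total=7
Click 3 (4,0) count=2: revealed 1 new [(4,0)] -> total=8

Answer: ##...
##...
##...
.....
##...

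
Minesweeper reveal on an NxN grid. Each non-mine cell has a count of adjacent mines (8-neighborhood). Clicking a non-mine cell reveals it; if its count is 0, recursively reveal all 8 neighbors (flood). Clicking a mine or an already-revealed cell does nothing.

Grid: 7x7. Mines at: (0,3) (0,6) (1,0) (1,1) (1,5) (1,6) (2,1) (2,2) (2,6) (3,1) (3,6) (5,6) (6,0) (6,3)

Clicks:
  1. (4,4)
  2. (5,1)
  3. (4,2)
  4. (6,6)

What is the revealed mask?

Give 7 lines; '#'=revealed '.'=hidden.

Answer: .......
.......
...###.
..####.
..####.
.#####.
......#

Derivation:
Click 1 (4,4) count=0: revealed 15 new [(2,3) (2,4) (2,5) (3,2) (3,3) (3,4) (3,5) (4,2) (4,3) (4,4) (4,5) (5,2) (5,3) (5,4) (5,5)] -> total=15
Click 2 (5,1) count=1: revealed 1 new [(5,1)] -> total=16
Click 3 (4,2) count=1: revealed 0 new [(none)] -> total=16
Click 4 (6,6) count=1: revealed 1 new [(6,6)] -> total=17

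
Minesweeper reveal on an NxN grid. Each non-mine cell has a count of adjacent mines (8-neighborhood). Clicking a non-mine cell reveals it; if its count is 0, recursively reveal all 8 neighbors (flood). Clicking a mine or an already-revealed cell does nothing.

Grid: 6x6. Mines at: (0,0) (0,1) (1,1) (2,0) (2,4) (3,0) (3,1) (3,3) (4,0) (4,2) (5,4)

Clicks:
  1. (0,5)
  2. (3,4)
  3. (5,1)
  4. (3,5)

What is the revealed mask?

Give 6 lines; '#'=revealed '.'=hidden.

Click 1 (0,5) count=0: revealed 8 new [(0,2) (0,3) (0,4) (0,5) (1,2) (1,3) (1,4) (1,5)] -> total=8
Click 2 (3,4) count=2: revealed 1 new [(3,4)] -> total=9
Click 3 (5,1) count=2: revealed 1 new [(5,1)] -> total=10
Click 4 (3,5) count=1: revealed 1 new [(3,5)] -> total=11

Answer: ..####
..####
......
....##
......
.#....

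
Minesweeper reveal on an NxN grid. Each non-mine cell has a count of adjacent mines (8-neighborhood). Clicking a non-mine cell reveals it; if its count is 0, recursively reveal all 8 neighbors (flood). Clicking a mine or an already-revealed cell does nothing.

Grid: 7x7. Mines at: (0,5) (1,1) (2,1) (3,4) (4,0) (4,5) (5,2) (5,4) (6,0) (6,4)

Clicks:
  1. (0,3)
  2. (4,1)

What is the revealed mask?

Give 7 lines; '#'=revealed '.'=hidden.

Click 1 (0,3) count=0: revealed 9 new [(0,2) (0,3) (0,4) (1,2) (1,3) (1,4) (2,2) (2,3) (2,4)] -> total=9
Click 2 (4,1) count=2: revealed 1 new [(4,1)] -> total=10

Answer: ..###..
..###..
..###..
.......
.#.....
.......
.......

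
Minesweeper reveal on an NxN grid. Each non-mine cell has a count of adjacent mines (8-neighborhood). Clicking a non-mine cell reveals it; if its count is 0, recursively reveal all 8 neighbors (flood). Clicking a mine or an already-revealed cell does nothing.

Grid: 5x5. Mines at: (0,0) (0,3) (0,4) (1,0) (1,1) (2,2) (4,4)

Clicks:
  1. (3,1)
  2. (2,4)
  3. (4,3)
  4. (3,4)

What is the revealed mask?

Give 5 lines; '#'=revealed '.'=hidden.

Answer: .....
...##
...##
.#.##
...#.

Derivation:
Click 1 (3,1) count=1: revealed 1 new [(3,1)] -> total=1
Click 2 (2,4) count=0: revealed 6 new [(1,3) (1,4) (2,3) (2,4) (3,3) (3,4)] -> total=7
Click 3 (4,3) count=1: revealed 1 new [(4,3)] -> total=8
Click 4 (3,4) count=1: revealed 0 new [(none)] -> total=8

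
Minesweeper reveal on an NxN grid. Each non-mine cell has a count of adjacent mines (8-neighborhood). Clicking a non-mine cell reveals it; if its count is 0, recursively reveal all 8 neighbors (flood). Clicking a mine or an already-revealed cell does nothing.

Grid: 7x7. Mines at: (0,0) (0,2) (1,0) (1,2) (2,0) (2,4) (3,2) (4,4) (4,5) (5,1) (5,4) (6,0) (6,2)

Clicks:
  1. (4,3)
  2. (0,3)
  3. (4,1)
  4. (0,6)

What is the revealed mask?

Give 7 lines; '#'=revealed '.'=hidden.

Answer: ...####
...####
.....##
.....##
.#.#...
.......
.......

Derivation:
Click 1 (4,3) count=3: revealed 1 new [(4,3)] -> total=1
Click 2 (0,3) count=2: revealed 1 new [(0,3)] -> total=2
Click 3 (4,1) count=2: revealed 1 new [(4,1)] -> total=3
Click 4 (0,6) count=0: revealed 11 new [(0,4) (0,5) (0,6) (1,3) (1,4) (1,5) (1,6) (2,5) (2,6) (3,5) (3,6)] -> total=14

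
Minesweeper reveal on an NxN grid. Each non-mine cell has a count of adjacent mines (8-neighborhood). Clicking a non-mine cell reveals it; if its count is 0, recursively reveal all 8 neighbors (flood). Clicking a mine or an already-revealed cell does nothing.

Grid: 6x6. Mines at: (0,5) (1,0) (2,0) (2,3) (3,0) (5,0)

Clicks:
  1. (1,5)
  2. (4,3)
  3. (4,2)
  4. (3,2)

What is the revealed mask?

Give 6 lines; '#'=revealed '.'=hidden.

Answer: ......
....##
....##
.#####
.#####
.#####

Derivation:
Click 1 (1,5) count=1: revealed 1 new [(1,5)] -> total=1
Click 2 (4,3) count=0: revealed 18 new [(1,4) (2,4) (2,5) (3,1) (3,2) (3,3) (3,4) (3,5) (4,1) (4,2) (4,3) (4,4) (4,5) (5,1) (5,2) (5,3) (5,4) (5,5)] -> total=19
Click 3 (4,2) count=0: revealed 0 new [(none)] -> total=19
Click 4 (3,2) count=1: revealed 0 new [(none)] -> total=19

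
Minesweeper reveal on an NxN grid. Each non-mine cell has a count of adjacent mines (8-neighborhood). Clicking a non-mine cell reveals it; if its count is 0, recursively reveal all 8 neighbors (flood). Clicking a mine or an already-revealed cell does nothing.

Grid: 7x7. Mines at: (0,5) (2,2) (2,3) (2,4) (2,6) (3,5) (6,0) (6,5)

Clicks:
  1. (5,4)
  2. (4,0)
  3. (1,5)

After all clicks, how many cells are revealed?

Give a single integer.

Answer: 32

Derivation:
Click 1 (5,4) count=1: revealed 1 new [(5,4)] -> total=1
Click 2 (4,0) count=0: revealed 30 new [(0,0) (0,1) (0,2) (0,3) (0,4) (1,0) (1,1) (1,2) (1,3) (1,4) (2,0) (2,1) (3,0) (3,1) (3,2) (3,3) (3,4) (4,0) (4,1) (4,2) (4,3) (4,4) (5,0) (5,1) (5,2) (5,3) (6,1) (6,2) (6,3) (6,4)] -> total=31
Click 3 (1,5) count=3: revealed 1 new [(1,5)] -> total=32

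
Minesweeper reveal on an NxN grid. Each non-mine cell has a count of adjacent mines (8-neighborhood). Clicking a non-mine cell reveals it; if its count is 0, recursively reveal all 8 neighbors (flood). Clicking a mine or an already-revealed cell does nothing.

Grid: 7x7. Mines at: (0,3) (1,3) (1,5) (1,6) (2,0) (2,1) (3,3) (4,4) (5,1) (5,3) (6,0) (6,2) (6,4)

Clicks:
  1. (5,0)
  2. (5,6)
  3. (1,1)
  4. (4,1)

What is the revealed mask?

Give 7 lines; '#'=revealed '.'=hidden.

Click 1 (5,0) count=2: revealed 1 new [(5,0)] -> total=1
Click 2 (5,6) count=0: revealed 10 new [(2,5) (2,6) (3,5) (3,6) (4,5) (4,6) (5,5) (5,6) (6,5) (6,6)] -> total=11
Click 3 (1,1) count=2: revealed 1 new [(1,1)] -> total=12
Click 4 (4,1) count=1: revealed 1 new [(4,1)] -> total=13

Answer: .......
.#.....
.....##
.....##
.#...##
#....##
.....##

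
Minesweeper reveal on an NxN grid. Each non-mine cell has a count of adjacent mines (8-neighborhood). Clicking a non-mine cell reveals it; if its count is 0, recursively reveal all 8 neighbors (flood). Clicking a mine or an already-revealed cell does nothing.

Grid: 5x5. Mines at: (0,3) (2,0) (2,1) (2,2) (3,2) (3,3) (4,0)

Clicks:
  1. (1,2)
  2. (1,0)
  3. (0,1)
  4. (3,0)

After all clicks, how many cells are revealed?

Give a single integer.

Answer: 7

Derivation:
Click 1 (1,2) count=3: revealed 1 new [(1,2)] -> total=1
Click 2 (1,0) count=2: revealed 1 new [(1,0)] -> total=2
Click 3 (0,1) count=0: revealed 4 new [(0,0) (0,1) (0,2) (1,1)] -> total=6
Click 4 (3,0) count=3: revealed 1 new [(3,0)] -> total=7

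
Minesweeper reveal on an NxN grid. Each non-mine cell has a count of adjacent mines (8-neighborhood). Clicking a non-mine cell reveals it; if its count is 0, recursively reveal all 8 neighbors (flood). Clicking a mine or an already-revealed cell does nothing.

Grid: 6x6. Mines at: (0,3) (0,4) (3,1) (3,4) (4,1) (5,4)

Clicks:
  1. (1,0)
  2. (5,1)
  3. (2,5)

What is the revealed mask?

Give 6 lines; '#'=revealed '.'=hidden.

Click 1 (1,0) count=0: revealed 9 new [(0,0) (0,1) (0,2) (1,0) (1,1) (1,2) (2,0) (2,1) (2,2)] -> total=9
Click 2 (5,1) count=1: revealed 1 new [(5,1)] -> total=10
Click 3 (2,5) count=1: revealed 1 new [(2,5)] -> total=11

Answer: ###...
###...
###..#
......
......
.#....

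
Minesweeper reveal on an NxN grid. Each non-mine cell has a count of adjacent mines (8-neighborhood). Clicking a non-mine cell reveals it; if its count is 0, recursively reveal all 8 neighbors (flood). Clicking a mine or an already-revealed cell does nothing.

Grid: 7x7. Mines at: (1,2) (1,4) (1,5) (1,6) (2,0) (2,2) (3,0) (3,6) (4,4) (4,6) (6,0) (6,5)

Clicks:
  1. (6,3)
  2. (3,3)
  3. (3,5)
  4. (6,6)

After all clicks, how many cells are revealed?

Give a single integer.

Answer: 16

Derivation:
Click 1 (6,3) count=0: revealed 14 new [(3,1) (3,2) (3,3) (4,1) (4,2) (4,3) (5,1) (5,2) (5,3) (5,4) (6,1) (6,2) (6,3) (6,4)] -> total=14
Click 2 (3,3) count=2: revealed 0 new [(none)] -> total=14
Click 3 (3,5) count=3: revealed 1 new [(3,5)] -> total=15
Click 4 (6,6) count=1: revealed 1 new [(6,6)] -> total=16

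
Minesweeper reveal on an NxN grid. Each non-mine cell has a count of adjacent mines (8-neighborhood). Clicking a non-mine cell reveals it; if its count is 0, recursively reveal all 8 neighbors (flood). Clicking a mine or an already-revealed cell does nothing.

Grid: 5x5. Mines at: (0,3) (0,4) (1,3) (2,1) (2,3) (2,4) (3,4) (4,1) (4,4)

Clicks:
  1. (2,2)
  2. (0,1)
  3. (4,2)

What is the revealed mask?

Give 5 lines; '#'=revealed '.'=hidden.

Answer: ###..
###..
..#..
.....
..#..

Derivation:
Click 1 (2,2) count=3: revealed 1 new [(2,2)] -> total=1
Click 2 (0,1) count=0: revealed 6 new [(0,0) (0,1) (0,2) (1,0) (1,1) (1,2)] -> total=7
Click 3 (4,2) count=1: revealed 1 new [(4,2)] -> total=8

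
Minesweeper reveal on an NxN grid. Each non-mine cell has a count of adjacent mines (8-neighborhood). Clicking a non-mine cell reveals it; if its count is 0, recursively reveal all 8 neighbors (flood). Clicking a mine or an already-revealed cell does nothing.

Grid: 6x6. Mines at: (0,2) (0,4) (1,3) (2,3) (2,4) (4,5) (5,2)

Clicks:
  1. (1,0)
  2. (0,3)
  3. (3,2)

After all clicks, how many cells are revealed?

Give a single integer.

Answer: 17

Derivation:
Click 1 (1,0) count=0: revealed 16 new [(0,0) (0,1) (1,0) (1,1) (1,2) (2,0) (2,1) (2,2) (3,0) (3,1) (3,2) (4,0) (4,1) (4,2) (5,0) (5,1)] -> total=16
Click 2 (0,3) count=3: revealed 1 new [(0,3)] -> total=17
Click 3 (3,2) count=1: revealed 0 new [(none)] -> total=17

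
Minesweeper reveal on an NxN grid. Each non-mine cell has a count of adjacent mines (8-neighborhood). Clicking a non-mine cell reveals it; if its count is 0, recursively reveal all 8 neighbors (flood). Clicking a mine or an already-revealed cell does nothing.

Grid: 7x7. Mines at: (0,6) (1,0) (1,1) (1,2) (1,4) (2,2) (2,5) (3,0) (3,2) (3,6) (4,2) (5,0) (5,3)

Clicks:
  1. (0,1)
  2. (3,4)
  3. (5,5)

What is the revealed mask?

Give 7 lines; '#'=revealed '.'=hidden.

Answer: .#.....
.......
.......
....#..
....###
....###
....###

Derivation:
Click 1 (0,1) count=3: revealed 1 new [(0,1)] -> total=1
Click 2 (3,4) count=1: revealed 1 new [(3,4)] -> total=2
Click 3 (5,5) count=0: revealed 9 new [(4,4) (4,5) (4,6) (5,4) (5,5) (5,6) (6,4) (6,5) (6,6)] -> total=11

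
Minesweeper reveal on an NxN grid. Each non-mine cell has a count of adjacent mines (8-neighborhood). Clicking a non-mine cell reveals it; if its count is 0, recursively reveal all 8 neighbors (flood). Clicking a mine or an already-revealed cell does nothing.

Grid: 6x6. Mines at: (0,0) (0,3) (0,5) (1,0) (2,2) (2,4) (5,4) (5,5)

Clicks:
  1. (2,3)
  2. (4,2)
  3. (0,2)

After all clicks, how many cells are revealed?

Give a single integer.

Click 1 (2,3) count=2: revealed 1 new [(2,3)] -> total=1
Click 2 (4,2) count=0: revealed 14 new [(2,0) (2,1) (3,0) (3,1) (3,2) (3,3) (4,0) (4,1) (4,2) (4,3) (5,0) (5,1) (5,2) (5,3)] -> total=15
Click 3 (0,2) count=1: revealed 1 new [(0,2)] -> total=16

Answer: 16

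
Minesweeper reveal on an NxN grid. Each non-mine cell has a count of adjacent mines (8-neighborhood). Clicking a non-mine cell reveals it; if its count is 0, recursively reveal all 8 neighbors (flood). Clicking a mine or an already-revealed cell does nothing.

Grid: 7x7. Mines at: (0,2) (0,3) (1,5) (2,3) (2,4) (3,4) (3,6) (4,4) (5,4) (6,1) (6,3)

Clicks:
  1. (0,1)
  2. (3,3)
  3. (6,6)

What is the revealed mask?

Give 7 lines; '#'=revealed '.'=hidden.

Answer: .#.....
.......
.......
...#...
.....##
.....##
.....##

Derivation:
Click 1 (0,1) count=1: revealed 1 new [(0,1)] -> total=1
Click 2 (3,3) count=4: revealed 1 new [(3,3)] -> total=2
Click 3 (6,6) count=0: revealed 6 new [(4,5) (4,6) (5,5) (5,6) (6,5) (6,6)] -> total=8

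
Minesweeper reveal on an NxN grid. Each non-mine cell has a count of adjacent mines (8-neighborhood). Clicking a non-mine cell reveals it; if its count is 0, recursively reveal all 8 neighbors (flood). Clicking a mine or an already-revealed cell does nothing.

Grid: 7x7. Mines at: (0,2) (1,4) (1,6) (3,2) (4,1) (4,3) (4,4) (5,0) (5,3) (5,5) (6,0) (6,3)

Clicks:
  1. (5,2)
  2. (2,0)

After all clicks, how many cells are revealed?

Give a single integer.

Answer: 9

Derivation:
Click 1 (5,2) count=4: revealed 1 new [(5,2)] -> total=1
Click 2 (2,0) count=0: revealed 8 new [(0,0) (0,1) (1,0) (1,1) (2,0) (2,1) (3,0) (3,1)] -> total=9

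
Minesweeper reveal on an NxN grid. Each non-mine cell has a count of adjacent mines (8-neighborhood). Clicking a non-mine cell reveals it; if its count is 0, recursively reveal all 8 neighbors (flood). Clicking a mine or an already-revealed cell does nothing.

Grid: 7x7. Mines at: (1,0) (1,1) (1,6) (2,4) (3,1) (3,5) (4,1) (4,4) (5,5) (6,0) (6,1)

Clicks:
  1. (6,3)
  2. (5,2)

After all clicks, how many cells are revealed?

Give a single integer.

Click 1 (6,3) count=0: revealed 6 new [(5,2) (5,3) (5,4) (6,2) (6,3) (6,4)] -> total=6
Click 2 (5,2) count=2: revealed 0 new [(none)] -> total=6

Answer: 6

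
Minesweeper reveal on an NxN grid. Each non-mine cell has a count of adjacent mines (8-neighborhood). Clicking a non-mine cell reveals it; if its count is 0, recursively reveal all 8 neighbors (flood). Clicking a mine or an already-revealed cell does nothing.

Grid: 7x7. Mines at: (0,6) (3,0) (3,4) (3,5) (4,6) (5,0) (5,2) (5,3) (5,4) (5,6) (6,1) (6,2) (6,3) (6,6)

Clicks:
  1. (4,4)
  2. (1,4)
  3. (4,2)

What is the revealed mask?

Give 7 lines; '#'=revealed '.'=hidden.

Click 1 (4,4) count=4: revealed 1 new [(4,4)] -> total=1
Click 2 (1,4) count=0: revealed 24 new [(0,0) (0,1) (0,2) (0,3) (0,4) (0,5) (1,0) (1,1) (1,2) (1,3) (1,4) (1,5) (2,0) (2,1) (2,2) (2,3) (2,4) (2,5) (3,1) (3,2) (3,3) (4,1) (4,2) (4,3)] -> total=25
Click 3 (4,2) count=2: revealed 0 new [(none)] -> total=25

Answer: ######.
######.
######.
.###...
.####..
.......
.......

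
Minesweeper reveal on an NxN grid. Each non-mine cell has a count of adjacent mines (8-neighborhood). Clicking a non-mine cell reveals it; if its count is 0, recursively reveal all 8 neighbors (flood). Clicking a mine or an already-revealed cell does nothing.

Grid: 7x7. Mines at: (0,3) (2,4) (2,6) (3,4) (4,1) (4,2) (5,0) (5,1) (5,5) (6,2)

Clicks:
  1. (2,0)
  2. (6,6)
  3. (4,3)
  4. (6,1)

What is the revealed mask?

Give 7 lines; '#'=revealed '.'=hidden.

Click 1 (2,0) count=0: revealed 15 new [(0,0) (0,1) (0,2) (1,0) (1,1) (1,2) (1,3) (2,0) (2,1) (2,2) (2,3) (3,0) (3,1) (3,2) (3,3)] -> total=15
Click 2 (6,6) count=1: revealed 1 new [(6,6)] -> total=16
Click 3 (4,3) count=2: revealed 1 new [(4,3)] -> total=17
Click 4 (6,1) count=3: revealed 1 new [(6,1)] -> total=18

Answer: ###....
####...
####...
####...
...#...
.......
.#....#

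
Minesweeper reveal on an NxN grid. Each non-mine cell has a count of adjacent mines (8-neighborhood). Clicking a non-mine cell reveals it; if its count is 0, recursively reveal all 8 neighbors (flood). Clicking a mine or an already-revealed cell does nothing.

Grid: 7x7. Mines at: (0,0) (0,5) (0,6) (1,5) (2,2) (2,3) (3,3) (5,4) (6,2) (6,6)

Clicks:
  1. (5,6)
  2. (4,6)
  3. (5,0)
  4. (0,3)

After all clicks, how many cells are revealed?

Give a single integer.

Click 1 (5,6) count=1: revealed 1 new [(5,6)] -> total=1
Click 2 (4,6) count=0: revealed 10 new [(2,4) (2,5) (2,6) (3,4) (3,5) (3,6) (4,4) (4,5) (4,6) (5,5)] -> total=11
Click 3 (5,0) count=0: revealed 15 new [(1,0) (1,1) (2,0) (2,1) (3,0) (3,1) (3,2) (4,0) (4,1) (4,2) (5,0) (5,1) (5,2) (6,0) (6,1)] -> total=26
Click 4 (0,3) count=0: revealed 7 new [(0,1) (0,2) (0,3) (0,4) (1,2) (1,3) (1,4)] -> total=33

Answer: 33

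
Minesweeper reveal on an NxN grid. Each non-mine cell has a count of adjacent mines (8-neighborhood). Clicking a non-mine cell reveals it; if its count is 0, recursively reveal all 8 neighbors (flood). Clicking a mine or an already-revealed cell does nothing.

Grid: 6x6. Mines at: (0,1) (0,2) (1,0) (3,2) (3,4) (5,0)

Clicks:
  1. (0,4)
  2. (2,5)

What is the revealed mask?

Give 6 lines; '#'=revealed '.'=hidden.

Answer: ...###
...###
...###
......
......
......

Derivation:
Click 1 (0,4) count=0: revealed 9 new [(0,3) (0,4) (0,5) (1,3) (1,4) (1,5) (2,3) (2,4) (2,5)] -> total=9
Click 2 (2,5) count=1: revealed 0 new [(none)] -> total=9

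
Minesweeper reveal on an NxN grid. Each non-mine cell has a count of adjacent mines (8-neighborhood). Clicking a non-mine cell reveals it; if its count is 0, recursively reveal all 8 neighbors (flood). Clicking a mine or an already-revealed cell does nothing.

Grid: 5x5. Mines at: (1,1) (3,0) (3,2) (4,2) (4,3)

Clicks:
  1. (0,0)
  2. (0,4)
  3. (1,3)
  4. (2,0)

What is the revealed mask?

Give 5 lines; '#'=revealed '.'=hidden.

Click 1 (0,0) count=1: revealed 1 new [(0,0)] -> total=1
Click 2 (0,4) count=0: revealed 11 new [(0,2) (0,3) (0,4) (1,2) (1,3) (1,4) (2,2) (2,3) (2,4) (3,3) (3,4)] -> total=12
Click 3 (1,3) count=0: revealed 0 new [(none)] -> total=12
Click 4 (2,0) count=2: revealed 1 new [(2,0)] -> total=13

Answer: #.###
..###
#.###
...##
.....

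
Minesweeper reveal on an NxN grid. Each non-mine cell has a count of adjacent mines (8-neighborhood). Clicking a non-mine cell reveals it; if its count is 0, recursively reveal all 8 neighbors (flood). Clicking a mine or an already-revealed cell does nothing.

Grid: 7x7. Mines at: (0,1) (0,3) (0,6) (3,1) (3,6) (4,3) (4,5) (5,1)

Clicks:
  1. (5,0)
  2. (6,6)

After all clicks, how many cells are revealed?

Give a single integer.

Answer: 11

Derivation:
Click 1 (5,0) count=1: revealed 1 new [(5,0)] -> total=1
Click 2 (6,6) count=0: revealed 10 new [(5,2) (5,3) (5,4) (5,5) (5,6) (6,2) (6,3) (6,4) (6,5) (6,6)] -> total=11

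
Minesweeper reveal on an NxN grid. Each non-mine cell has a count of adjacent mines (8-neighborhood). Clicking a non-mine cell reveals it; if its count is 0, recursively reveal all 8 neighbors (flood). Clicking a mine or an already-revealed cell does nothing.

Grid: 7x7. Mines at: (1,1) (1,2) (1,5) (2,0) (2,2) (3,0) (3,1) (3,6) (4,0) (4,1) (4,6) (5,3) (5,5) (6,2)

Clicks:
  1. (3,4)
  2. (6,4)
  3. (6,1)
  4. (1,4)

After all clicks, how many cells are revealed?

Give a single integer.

Click 1 (3,4) count=0: revealed 9 new [(2,3) (2,4) (2,5) (3,3) (3,4) (3,5) (4,3) (4,4) (4,5)] -> total=9
Click 2 (6,4) count=2: revealed 1 new [(6,4)] -> total=10
Click 3 (6,1) count=1: revealed 1 new [(6,1)] -> total=11
Click 4 (1,4) count=1: revealed 1 new [(1,4)] -> total=12

Answer: 12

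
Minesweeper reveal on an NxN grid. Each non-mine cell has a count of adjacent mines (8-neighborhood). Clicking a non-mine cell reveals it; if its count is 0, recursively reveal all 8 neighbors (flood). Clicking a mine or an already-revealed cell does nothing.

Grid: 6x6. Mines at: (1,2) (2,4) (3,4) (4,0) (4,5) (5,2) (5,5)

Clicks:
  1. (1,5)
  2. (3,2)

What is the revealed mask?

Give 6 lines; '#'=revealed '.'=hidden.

Answer: ......
.....#
.###..
.###..
.###..
......

Derivation:
Click 1 (1,5) count=1: revealed 1 new [(1,5)] -> total=1
Click 2 (3,2) count=0: revealed 9 new [(2,1) (2,2) (2,3) (3,1) (3,2) (3,3) (4,1) (4,2) (4,3)] -> total=10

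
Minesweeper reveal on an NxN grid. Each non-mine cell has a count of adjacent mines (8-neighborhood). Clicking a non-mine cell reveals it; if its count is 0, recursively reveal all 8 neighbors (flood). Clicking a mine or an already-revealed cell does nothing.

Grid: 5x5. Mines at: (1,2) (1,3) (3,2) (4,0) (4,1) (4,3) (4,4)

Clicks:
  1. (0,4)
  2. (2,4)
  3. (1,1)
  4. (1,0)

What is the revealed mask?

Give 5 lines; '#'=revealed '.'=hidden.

Click 1 (0,4) count=1: revealed 1 new [(0,4)] -> total=1
Click 2 (2,4) count=1: revealed 1 new [(2,4)] -> total=2
Click 3 (1,1) count=1: revealed 1 new [(1,1)] -> total=3
Click 4 (1,0) count=0: revealed 7 new [(0,0) (0,1) (1,0) (2,0) (2,1) (3,0) (3,1)] -> total=10

Answer: ##..#
##...
##..#
##...
.....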